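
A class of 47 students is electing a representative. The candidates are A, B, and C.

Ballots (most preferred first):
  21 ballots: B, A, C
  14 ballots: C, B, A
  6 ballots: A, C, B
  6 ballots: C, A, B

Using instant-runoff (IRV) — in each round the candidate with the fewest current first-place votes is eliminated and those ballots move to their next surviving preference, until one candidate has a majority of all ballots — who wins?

C

Round 1: A 6, B 21, C 20. A eliminated.
Round 2: B 21, C 26. C has a majority (≥24).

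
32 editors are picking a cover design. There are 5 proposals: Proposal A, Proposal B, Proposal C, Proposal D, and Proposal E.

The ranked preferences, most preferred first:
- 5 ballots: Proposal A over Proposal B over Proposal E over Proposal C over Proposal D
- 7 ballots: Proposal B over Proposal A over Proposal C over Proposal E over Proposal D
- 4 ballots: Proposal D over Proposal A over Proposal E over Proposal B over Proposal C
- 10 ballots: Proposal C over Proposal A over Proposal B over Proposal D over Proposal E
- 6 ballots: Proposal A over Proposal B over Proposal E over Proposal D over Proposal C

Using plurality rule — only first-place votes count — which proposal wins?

First-place votes: Proposal A 11, Proposal B 7, Proposal C 10, Proposal D 4, Proposal E 0.

Proposal A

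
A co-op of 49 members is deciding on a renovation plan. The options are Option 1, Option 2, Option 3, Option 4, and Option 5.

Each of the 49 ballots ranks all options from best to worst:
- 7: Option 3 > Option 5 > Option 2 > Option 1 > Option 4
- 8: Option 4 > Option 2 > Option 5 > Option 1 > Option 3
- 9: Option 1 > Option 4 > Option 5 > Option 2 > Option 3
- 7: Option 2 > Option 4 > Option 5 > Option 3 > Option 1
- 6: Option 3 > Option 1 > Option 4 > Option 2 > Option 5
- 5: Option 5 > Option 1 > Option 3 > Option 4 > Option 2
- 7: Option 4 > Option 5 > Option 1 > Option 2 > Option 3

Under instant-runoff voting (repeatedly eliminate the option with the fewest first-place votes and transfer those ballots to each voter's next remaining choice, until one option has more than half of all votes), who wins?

Option 1

Round 1: Option 1 9, Option 2 7, Option 3 13, Option 4 15, Option 5 5. Option 5 eliminated.
Round 2: Option 1 14, Option 2 7, Option 3 13, Option 4 15. Option 2 eliminated.
Round 3: Option 1 14, Option 3 13, Option 4 22. Option 3 eliminated.
Round 4: Option 1 27, Option 4 22. Option 1 has a majority (≥25).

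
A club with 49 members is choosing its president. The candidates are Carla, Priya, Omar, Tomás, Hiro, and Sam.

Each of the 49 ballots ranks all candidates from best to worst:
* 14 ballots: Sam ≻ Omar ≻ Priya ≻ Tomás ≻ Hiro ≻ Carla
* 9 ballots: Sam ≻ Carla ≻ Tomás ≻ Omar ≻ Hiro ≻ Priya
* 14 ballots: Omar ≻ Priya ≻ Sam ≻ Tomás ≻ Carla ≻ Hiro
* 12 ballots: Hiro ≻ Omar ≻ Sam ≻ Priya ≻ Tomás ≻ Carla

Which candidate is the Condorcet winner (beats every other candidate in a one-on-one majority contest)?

Omar vs Carla: 40–9
Omar vs Priya: 49–0
Omar vs Tomás: 40–9
Omar vs Hiro: 37–12
Omar vs Sam: 26–23
Omar beats every other candidate.

Omar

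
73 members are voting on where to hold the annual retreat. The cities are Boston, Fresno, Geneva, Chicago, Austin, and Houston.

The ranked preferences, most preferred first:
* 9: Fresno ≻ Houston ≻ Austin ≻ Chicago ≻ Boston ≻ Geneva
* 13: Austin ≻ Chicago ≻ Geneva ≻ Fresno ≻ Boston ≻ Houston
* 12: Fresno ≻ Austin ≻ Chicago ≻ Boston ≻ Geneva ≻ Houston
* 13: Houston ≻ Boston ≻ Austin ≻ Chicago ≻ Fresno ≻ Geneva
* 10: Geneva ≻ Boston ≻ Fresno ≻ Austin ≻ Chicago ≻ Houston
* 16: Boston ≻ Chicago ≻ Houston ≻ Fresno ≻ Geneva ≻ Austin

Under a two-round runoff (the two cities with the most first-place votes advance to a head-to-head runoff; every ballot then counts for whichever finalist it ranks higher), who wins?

Boston

Round 1 first-place votes: Boston 16, Fresno 21, Geneva 10, Chicago 0, Austin 13, Houston 13. Fresno and Boston advance.
Runoff: Fresno is ranked above Boston on 34 ballots, Boston above Fresno on 39.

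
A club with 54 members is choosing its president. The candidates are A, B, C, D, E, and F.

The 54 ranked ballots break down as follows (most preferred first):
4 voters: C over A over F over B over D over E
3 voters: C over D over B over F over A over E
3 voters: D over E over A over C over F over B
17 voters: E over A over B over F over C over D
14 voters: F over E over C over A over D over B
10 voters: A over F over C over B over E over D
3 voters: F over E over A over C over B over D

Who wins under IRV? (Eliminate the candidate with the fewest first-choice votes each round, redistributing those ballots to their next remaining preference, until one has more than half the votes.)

F

Round 1: A 10, B 0, C 7, D 3, E 17, F 17. B eliminated.
Round 2: A 10, C 7, D 3, E 17, F 17. D eliminated.
Round 3: A 10, C 7, E 20, F 17. C eliminated.
Round 4: A 14, E 20, F 20. A eliminated.
Round 5: E 20, F 34. F has a majority (≥28).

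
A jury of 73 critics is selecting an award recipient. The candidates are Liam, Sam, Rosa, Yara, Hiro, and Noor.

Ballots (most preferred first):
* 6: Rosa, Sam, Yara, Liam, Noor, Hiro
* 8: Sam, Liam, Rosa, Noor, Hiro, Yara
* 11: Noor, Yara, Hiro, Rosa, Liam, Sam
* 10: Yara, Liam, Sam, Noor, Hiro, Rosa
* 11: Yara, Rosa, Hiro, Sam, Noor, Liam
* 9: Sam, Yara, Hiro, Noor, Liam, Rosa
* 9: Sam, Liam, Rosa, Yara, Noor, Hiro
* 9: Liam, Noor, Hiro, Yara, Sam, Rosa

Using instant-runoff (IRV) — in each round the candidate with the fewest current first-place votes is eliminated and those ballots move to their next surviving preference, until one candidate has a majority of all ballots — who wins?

Round 1: Liam 9, Sam 26, Rosa 6, Yara 21, Hiro 0, Noor 11. Hiro eliminated.
Round 2: Liam 9, Sam 26, Rosa 6, Yara 21, Noor 11. Rosa eliminated.
Round 3: Liam 9, Sam 32, Yara 21, Noor 11. Liam eliminated.
Round 4: Sam 32, Yara 21, Noor 20. Noor eliminated.
Round 5: Sam 32, Yara 41. Yara has a majority (≥37).

Yara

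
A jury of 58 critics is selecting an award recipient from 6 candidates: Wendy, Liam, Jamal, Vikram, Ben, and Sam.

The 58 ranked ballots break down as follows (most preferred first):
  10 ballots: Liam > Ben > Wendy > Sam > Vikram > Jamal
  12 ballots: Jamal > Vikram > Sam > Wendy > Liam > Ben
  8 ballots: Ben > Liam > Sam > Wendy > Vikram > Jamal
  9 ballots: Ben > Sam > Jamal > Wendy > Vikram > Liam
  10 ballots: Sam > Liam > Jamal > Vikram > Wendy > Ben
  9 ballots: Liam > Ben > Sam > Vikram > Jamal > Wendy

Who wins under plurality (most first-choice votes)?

Liam

First-place votes: Wendy 0, Liam 19, Jamal 12, Vikram 0, Ben 17, Sam 10.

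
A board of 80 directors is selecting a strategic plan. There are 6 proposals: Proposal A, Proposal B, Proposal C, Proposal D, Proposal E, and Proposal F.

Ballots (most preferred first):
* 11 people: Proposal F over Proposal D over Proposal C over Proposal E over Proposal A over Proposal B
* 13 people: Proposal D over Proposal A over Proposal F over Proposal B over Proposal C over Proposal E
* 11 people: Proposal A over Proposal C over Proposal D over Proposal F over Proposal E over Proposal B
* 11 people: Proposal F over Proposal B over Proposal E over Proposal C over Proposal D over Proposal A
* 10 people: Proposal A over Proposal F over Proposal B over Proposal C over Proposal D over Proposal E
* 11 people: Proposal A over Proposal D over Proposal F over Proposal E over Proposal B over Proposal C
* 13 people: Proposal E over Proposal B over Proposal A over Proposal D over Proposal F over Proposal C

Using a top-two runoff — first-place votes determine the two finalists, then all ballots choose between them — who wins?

Round 1 first-place votes: Proposal A 32, Proposal B 0, Proposal C 0, Proposal D 13, Proposal E 13, Proposal F 22. Proposal A and Proposal F advance.
Runoff: Proposal A is ranked above Proposal F on 58 ballots, Proposal F above Proposal A on 22.

Proposal A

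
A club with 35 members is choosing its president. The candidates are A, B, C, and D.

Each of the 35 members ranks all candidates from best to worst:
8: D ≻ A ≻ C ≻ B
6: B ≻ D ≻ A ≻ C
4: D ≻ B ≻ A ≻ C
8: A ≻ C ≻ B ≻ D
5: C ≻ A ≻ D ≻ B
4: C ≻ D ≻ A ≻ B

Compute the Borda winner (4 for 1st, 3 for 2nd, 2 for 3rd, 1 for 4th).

A: 8×3 + 6×2 + 4×2 + 8×4 + 5×3 + 4×2 = 99
B: 8×1 + 6×4 + 4×3 + 8×2 + 5×1 + 4×1 = 69
C: 8×2 + 6×1 + 4×1 + 8×3 + 5×4 + 4×4 = 86
D: 8×4 + 6×3 + 4×4 + 8×1 + 5×2 + 4×3 = 96

A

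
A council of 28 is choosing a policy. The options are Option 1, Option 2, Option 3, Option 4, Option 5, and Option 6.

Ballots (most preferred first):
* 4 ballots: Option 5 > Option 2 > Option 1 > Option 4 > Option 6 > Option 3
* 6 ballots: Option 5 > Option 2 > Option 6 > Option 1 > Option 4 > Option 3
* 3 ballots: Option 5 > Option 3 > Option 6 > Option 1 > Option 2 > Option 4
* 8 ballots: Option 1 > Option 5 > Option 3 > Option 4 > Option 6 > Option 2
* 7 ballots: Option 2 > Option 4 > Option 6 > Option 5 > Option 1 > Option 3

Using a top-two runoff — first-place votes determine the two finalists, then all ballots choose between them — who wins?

Round 1 first-place votes: Option 1 8, Option 2 7, Option 3 0, Option 4 0, Option 5 13, Option 6 0. Option 5 and Option 1 advance.
Runoff: Option 5 is ranked above Option 1 on 20 ballots, Option 1 above Option 5 on 8.

Option 5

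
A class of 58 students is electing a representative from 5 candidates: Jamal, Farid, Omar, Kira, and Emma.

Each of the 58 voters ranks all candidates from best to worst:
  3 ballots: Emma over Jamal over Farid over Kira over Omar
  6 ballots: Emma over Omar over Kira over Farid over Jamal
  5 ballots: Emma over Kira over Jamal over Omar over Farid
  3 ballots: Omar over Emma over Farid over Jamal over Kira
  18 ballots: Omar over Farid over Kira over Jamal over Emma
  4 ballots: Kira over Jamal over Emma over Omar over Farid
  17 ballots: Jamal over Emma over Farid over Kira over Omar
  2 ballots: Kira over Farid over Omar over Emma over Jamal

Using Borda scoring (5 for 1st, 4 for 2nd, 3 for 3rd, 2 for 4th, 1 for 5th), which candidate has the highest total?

Jamal: 3×4 + 6×1 + 5×3 + 3×2 + 18×2 + 4×4 + 17×5 + 2×1 = 178
Farid: 3×3 + 6×2 + 5×1 + 3×3 + 18×4 + 4×1 + 17×3 + 2×4 = 170
Omar: 3×1 + 6×4 + 5×2 + 3×5 + 18×5 + 4×2 + 17×1 + 2×3 = 173
Kira: 3×2 + 6×3 + 5×4 + 3×1 + 18×3 + 4×5 + 17×2 + 2×5 = 165
Emma: 3×5 + 6×5 + 5×5 + 3×4 + 18×1 + 4×3 + 17×4 + 2×2 = 184

Emma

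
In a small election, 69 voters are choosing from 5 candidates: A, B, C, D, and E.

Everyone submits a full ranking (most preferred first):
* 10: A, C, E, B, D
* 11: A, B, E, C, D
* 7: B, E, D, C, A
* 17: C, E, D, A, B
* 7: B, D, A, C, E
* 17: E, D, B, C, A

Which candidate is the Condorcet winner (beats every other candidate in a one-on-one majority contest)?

E vs A: 41–28
E vs B: 44–25
E vs C: 35–34
E vs D: 62–7
E beats every other candidate.

E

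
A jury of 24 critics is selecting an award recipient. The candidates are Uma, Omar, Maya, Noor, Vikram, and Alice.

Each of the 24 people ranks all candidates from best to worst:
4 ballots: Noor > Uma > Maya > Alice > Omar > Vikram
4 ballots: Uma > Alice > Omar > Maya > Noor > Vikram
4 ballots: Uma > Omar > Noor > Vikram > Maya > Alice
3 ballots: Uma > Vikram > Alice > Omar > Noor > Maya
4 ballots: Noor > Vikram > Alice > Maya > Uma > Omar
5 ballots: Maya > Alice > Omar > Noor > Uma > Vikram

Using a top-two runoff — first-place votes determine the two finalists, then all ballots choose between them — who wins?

Noor

Round 1 first-place votes: Uma 11, Omar 0, Maya 5, Noor 8, Vikram 0, Alice 0. Uma and Noor advance.
Runoff: Uma is ranked above Noor on 11 ballots, Noor above Uma on 13.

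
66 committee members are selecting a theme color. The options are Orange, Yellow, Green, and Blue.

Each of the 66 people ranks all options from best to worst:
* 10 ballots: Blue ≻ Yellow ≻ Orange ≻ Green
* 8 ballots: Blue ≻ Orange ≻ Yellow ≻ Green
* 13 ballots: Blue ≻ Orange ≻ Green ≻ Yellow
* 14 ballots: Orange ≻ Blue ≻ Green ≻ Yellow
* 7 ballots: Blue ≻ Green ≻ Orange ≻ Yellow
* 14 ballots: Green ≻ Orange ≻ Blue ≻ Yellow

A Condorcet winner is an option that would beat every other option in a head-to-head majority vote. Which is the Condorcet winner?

Blue vs Orange: 38–28
Blue vs Yellow: 66–0
Blue vs Green: 52–14
Blue beats every other option.

Blue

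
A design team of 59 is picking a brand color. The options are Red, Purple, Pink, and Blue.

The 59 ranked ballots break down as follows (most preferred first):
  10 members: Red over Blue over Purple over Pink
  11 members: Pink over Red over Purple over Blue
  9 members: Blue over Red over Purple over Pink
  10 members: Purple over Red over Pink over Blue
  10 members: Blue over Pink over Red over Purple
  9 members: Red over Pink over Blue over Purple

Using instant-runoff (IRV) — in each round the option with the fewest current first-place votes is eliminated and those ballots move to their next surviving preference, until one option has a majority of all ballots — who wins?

Red

Round 1: Red 19, Purple 10, Pink 11, Blue 19. Purple eliminated.
Round 2: Red 29, Pink 11, Blue 19. Pink eliminated.
Round 3: Red 40, Blue 19. Red has a majority (≥30).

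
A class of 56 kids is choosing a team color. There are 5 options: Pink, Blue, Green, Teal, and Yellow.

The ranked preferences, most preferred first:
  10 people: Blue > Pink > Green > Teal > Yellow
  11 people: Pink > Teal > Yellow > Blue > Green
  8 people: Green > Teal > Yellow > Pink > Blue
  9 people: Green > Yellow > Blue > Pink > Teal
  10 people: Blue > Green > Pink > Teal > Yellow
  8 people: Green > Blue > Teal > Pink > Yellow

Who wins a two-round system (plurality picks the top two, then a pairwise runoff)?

Blue

Round 1 first-place votes: Pink 11, Blue 20, Green 25, Teal 0, Yellow 0. Green and Blue advance.
Runoff: Green is ranked above Blue on 25 ballots, Blue above Green on 31.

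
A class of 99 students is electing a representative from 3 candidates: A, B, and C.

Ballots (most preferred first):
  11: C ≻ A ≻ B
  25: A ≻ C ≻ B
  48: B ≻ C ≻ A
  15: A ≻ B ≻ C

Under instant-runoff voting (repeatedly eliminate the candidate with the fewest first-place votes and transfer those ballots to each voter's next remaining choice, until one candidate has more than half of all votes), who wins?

A

Round 1: A 40, B 48, C 11. C eliminated.
Round 2: A 51, B 48. A has a majority (≥50).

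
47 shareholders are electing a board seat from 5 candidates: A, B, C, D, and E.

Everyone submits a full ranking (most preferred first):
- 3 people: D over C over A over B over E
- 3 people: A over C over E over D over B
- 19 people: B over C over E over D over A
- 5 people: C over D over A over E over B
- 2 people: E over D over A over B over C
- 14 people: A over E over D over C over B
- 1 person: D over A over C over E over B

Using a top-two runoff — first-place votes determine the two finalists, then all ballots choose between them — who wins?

A

Round 1 first-place votes: A 17, B 19, C 5, D 4, E 2. B and A advance.
Runoff: B is ranked above A on 19 ballots, A above B on 28.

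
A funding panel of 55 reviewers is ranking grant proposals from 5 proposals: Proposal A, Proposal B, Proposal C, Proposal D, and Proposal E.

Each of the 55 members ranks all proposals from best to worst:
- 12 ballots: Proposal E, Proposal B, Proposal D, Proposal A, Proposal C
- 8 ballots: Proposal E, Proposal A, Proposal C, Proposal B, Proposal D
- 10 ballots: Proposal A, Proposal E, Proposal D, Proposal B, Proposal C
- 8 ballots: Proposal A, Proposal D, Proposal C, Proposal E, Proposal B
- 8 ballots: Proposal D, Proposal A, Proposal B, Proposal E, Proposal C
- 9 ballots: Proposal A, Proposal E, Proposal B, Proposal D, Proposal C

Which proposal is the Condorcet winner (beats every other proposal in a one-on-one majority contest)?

Proposal A vs Proposal B: 43–12
Proposal A vs Proposal C: 55–0
Proposal A vs Proposal D: 35–20
Proposal A vs Proposal E: 35–20
Proposal A beats every other proposal.

Proposal A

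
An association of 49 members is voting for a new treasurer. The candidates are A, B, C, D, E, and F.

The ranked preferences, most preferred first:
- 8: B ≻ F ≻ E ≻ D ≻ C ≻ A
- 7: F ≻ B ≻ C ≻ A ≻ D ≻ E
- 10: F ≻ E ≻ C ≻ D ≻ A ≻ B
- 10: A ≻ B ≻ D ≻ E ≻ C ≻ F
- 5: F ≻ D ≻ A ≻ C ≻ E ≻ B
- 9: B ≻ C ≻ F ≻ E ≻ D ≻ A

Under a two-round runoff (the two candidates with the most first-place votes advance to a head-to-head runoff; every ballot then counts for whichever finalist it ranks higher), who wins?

B

Round 1 first-place votes: A 10, B 17, C 0, D 0, E 0, F 22. F and B advance.
Runoff: F is ranked above B on 22 ballots, B above F on 27.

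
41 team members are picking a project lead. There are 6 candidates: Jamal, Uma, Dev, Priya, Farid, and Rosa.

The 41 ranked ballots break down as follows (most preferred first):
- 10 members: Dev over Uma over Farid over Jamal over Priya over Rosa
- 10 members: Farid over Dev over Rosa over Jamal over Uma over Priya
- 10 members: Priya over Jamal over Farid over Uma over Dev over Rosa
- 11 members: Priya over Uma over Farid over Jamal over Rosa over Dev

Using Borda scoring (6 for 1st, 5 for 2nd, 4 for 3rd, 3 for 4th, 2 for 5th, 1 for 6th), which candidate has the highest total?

Jamal: 10×3 + 10×3 + 10×5 + 11×3 = 143
Uma: 10×5 + 10×2 + 10×3 + 11×5 = 155
Dev: 10×6 + 10×5 + 10×2 + 11×1 = 141
Priya: 10×2 + 10×1 + 10×6 + 11×6 = 156
Farid: 10×4 + 10×6 + 10×4 + 11×4 = 184
Rosa: 10×1 + 10×4 + 10×1 + 11×2 = 82

Farid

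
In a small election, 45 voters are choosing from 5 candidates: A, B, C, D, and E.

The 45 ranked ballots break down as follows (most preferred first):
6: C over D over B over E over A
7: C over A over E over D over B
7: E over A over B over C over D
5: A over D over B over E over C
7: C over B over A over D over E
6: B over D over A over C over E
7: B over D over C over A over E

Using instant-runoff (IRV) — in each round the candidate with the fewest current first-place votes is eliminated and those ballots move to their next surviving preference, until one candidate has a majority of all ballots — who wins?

Round 1: A 5, B 13, C 20, D 0, E 7. D eliminated.
Round 2: A 5, B 13, C 20, E 7. A eliminated.
Round 3: B 18, C 20, E 7. E eliminated.
Round 4: B 25, C 20. B has a majority (≥23).

B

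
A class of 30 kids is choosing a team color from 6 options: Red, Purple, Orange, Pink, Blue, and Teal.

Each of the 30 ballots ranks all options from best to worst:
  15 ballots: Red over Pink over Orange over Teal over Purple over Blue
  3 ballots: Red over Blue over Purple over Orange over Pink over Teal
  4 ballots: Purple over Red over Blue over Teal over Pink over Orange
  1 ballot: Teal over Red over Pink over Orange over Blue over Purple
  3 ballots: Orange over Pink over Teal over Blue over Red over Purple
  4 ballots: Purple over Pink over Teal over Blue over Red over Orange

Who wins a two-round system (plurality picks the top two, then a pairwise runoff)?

Red

Round 1 first-place votes: Red 18, Purple 8, Orange 3, Pink 0, Blue 0, Teal 1. Red and Purple advance.
Runoff: Red is ranked above Purple on 22 ballots, Purple above Red on 8.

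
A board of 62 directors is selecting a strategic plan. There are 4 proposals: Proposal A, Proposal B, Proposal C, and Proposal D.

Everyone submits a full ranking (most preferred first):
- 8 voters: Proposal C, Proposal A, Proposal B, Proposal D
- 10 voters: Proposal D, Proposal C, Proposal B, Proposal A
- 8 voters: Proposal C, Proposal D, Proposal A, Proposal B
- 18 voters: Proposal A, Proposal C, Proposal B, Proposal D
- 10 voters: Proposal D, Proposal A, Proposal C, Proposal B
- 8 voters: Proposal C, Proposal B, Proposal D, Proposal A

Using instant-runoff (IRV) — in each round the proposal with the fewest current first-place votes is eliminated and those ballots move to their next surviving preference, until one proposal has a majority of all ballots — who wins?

Proposal C

Round 1: Proposal A 18, Proposal B 0, Proposal C 24, Proposal D 20. Proposal B eliminated.
Round 2: Proposal A 18, Proposal C 24, Proposal D 20. Proposal A eliminated.
Round 3: Proposal C 42, Proposal D 20. Proposal C has a majority (≥32).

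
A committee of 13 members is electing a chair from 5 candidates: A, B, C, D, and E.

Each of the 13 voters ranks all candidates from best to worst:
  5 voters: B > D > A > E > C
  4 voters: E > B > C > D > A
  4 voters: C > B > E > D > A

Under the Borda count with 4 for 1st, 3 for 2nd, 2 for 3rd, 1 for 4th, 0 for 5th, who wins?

A: 5×2 + 4×0 + 4×0 = 10
B: 5×4 + 4×3 + 4×3 = 44
C: 5×0 + 4×2 + 4×4 = 24
D: 5×3 + 4×1 + 4×1 = 23
E: 5×1 + 4×4 + 4×2 = 29

B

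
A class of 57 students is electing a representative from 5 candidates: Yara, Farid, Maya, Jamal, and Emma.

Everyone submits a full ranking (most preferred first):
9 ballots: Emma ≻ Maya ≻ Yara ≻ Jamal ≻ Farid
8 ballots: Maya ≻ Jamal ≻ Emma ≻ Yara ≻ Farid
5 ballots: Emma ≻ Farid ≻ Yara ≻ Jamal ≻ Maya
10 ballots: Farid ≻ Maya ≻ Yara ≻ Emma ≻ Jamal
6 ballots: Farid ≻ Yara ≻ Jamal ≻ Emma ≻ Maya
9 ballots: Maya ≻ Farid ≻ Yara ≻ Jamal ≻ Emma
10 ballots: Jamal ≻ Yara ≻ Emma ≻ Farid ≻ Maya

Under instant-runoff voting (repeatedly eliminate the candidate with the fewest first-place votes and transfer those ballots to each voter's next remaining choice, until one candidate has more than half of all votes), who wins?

Emma

Round 1: Yara 0, Farid 16, Maya 17, Jamal 10, Emma 14. Yara eliminated.
Round 2: Farid 16, Maya 17, Jamal 10, Emma 14. Jamal eliminated.
Round 3: Farid 16, Maya 17, Emma 24. Farid eliminated.
Round 4: Maya 27, Emma 30. Emma has a majority (≥29).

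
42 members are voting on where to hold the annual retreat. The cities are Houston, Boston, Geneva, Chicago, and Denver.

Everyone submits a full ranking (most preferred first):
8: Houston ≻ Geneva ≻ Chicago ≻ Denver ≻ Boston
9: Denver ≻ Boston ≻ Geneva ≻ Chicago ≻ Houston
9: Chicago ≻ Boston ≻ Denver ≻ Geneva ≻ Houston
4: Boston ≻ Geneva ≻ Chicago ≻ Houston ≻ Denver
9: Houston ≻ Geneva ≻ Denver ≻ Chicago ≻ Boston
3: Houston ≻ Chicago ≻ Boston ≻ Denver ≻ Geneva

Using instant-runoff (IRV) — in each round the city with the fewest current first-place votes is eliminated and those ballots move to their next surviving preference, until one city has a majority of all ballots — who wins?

Chicago

Round 1: Houston 20, Boston 4, Geneva 0, Chicago 9, Denver 9. Geneva eliminated.
Round 2: Houston 20, Boston 4, Chicago 9, Denver 9. Boston eliminated.
Round 3: Houston 20, Chicago 13, Denver 9. Denver eliminated.
Round 4: Houston 20, Chicago 22. Chicago has a majority (≥22).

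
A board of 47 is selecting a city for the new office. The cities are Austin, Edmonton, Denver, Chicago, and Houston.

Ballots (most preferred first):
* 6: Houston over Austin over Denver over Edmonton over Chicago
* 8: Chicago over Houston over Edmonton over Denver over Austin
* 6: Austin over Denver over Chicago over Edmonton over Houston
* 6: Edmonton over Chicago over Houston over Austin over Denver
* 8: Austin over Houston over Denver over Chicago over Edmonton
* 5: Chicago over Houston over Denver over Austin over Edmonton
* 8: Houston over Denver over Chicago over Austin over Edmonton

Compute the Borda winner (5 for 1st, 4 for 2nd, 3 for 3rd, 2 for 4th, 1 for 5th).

Houston

Austin: 6×4 + 8×1 + 6×5 + 6×2 + 8×5 + 5×2 + 8×2 = 140
Edmonton: 6×2 + 8×3 + 6×2 + 6×5 + 8×1 + 5×1 + 8×1 = 99
Denver: 6×3 + 8×2 + 6×4 + 6×1 + 8×3 + 5×3 + 8×4 = 135
Chicago: 6×1 + 8×5 + 6×3 + 6×4 + 8×2 + 5×5 + 8×3 = 153
Houston: 6×5 + 8×4 + 6×1 + 6×3 + 8×4 + 5×4 + 8×5 = 178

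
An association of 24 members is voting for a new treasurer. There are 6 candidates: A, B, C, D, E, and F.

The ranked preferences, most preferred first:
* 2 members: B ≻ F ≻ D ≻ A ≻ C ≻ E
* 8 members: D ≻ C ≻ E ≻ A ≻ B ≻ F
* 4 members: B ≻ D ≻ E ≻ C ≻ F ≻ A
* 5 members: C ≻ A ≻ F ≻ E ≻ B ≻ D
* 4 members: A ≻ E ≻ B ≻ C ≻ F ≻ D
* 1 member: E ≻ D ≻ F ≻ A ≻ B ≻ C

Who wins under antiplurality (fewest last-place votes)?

B

Last-place votes: A 4, B 0, C 1, D 9, E 2, F 8.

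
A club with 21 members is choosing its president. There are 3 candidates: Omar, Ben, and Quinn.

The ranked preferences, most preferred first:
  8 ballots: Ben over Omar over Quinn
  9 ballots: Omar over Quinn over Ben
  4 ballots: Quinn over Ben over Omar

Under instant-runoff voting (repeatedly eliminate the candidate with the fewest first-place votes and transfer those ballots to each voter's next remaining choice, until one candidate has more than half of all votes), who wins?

Ben

Round 1: Omar 9, Ben 8, Quinn 4. Quinn eliminated.
Round 2: Omar 9, Ben 12. Ben has a majority (≥11).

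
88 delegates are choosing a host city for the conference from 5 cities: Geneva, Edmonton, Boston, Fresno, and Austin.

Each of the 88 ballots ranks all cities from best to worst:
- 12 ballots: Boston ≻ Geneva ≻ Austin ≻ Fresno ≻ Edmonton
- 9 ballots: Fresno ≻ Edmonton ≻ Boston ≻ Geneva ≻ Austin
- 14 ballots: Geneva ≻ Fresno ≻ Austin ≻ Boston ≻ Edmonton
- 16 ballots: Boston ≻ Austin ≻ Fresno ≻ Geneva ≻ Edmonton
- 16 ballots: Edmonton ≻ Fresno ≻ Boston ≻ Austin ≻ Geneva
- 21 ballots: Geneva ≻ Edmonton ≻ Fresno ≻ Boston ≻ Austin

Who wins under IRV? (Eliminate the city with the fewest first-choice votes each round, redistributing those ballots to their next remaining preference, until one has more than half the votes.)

Round 1: Geneva 35, Edmonton 16, Boston 28, Fresno 9, Austin 0. Austin eliminated.
Round 2: Geneva 35, Edmonton 16, Boston 28, Fresno 9. Fresno eliminated.
Round 3: Geneva 35, Edmonton 25, Boston 28. Edmonton eliminated.
Round 4: Geneva 35, Boston 53. Boston has a majority (≥45).

Boston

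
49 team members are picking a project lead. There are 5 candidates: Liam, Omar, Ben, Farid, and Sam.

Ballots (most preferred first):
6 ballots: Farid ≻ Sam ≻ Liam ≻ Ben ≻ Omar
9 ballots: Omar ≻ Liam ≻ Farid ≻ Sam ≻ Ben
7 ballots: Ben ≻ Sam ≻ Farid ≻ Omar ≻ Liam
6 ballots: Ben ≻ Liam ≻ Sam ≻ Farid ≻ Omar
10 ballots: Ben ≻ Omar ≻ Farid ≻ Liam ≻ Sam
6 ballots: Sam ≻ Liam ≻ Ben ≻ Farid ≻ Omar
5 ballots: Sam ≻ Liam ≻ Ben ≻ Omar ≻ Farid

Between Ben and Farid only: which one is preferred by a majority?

Ben

Ben is ranked above Farid on 34 ballots; Farid above Ben on 15.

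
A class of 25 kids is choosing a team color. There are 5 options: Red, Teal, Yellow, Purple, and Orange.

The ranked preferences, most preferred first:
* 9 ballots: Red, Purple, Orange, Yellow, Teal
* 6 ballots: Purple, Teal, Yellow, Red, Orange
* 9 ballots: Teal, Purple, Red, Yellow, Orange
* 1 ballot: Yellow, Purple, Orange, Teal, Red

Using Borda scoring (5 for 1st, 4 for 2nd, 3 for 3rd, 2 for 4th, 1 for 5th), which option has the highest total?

Purple

Red: 9×5 + 6×2 + 9×3 + 1×1 = 85
Teal: 9×1 + 6×4 + 9×5 + 1×2 = 80
Yellow: 9×2 + 6×3 + 9×2 + 1×5 = 59
Purple: 9×4 + 6×5 + 9×4 + 1×4 = 106
Orange: 9×3 + 6×1 + 9×1 + 1×3 = 45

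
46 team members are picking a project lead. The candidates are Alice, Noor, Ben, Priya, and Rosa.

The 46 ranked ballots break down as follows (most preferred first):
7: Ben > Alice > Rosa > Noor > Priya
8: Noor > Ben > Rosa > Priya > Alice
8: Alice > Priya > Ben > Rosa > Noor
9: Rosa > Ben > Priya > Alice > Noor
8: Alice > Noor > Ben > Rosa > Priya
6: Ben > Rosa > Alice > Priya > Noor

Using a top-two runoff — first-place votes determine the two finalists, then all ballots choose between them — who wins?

Round 1 first-place votes: Alice 16, Noor 8, Ben 13, Priya 0, Rosa 9. Alice and Ben advance.
Runoff: Alice is ranked above Ben on 16 ballots, Ben above Alice on 30.

Ben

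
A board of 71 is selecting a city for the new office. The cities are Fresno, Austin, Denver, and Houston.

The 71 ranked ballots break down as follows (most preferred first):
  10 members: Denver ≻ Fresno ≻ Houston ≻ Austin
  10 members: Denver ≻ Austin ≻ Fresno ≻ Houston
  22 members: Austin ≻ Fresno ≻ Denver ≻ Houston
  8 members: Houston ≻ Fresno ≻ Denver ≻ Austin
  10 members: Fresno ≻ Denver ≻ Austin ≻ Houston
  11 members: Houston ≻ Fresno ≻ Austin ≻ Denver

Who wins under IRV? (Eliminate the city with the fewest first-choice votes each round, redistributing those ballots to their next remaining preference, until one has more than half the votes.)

Round 1: Fresno 10, Austin 22, Denver 20, Houston 19. Fresno eliminated.
Round 2: Austin 22, Denver 30, Houston 19. Houston eliminated.
Round 3: Austin 33, Denver 38. Denver has a majority (≥36).

Denver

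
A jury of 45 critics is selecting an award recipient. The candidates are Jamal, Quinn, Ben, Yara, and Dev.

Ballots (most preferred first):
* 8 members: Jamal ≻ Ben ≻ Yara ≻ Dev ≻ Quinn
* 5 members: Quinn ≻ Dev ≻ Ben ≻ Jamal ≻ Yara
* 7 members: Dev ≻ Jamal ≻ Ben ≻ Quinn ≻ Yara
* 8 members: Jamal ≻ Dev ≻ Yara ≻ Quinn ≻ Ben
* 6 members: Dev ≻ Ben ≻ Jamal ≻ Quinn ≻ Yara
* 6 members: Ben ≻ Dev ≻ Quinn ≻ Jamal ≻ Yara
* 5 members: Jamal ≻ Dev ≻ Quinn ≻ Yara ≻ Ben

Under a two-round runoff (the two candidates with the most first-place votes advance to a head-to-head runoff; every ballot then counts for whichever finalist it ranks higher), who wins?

Round 1 first-place votes: Jamal 21, Quinn 5, Ben 6, Yara 0, Dev 13. Jamal and Dev advance.
Runoff: Jamal is ranked above Dev on 21 ballots, Dev above Jamal on 24.

Dev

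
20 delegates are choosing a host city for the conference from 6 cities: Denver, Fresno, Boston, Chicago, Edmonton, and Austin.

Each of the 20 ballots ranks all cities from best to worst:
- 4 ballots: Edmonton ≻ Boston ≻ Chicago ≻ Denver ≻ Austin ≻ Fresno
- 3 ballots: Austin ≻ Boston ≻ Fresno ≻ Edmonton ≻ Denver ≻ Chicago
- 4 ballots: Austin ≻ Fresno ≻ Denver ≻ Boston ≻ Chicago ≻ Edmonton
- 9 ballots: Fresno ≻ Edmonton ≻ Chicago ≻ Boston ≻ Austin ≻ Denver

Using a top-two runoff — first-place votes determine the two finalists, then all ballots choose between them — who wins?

Austin

Round 1 first-place votes: Denver 0, Fresno 9, Boston 0, Chicago 0, Edmonton 4, Austin 7. Fresno and Austin advance.
Runoff: Fresno is ranked above Austin on 9 ballots, Austin above Fresno on 11.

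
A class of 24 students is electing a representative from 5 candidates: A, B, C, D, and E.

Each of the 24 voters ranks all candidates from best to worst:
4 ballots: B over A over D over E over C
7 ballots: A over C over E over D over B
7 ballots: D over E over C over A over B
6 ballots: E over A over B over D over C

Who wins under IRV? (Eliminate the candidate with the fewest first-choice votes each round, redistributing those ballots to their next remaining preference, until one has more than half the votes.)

A

Round 1: A 7, B 4, C 0, D 7, E 6. C eliminated.
Round 2: A 7, B 4, D 7, E 6. B eliminated.
Round 3: A 11, D 7, E 6. E eliminated.
Round 4: A 17, D 7. A has a majority (≥13).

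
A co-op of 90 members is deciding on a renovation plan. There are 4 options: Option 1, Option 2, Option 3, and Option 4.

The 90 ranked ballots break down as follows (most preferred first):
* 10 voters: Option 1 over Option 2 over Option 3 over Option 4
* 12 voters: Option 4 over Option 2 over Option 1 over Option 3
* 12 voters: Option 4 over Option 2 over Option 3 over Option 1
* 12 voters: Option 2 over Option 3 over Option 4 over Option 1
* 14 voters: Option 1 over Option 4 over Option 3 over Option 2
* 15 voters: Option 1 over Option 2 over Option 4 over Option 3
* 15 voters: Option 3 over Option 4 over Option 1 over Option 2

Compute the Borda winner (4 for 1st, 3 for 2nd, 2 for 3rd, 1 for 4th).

Option 1: 10×4 + 12×2 + 12×1 + 12×1 + 14×4 + 15×4 + 15×2 = 234
Option 2: 10×3 + 12×3 + 12×3 + 12×4 + 14×1 + 15×3 + 15×1 = 224
Option 3: 10×2 + 12×1 + 12×2 + 12×3 + 14×2 + 15×1 + 15×4 = 195
Option 4: 10×1 + 12×4 + 12×4 + 12×2 + 14×3 + 15×2 + 15×3 = 247

Option 4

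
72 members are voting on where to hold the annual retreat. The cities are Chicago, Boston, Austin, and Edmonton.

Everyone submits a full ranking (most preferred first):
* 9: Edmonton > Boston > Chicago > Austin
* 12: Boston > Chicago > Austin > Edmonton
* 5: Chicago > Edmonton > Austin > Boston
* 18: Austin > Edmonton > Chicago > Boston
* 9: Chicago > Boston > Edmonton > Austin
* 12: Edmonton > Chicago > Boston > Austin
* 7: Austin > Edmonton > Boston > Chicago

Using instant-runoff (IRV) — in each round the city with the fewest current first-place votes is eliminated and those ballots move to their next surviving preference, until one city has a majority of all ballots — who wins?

Chicago

Round 1: Chicago 14, Boston 12, Austin 25, Edmonton 21. Boston eliminated.
Round 2: Chicago 26, Austin 25, Edmonton 21. Edmonton eliminated.
Round 3: Chicago 47, Austin 25. Chicago has a majority (≥37).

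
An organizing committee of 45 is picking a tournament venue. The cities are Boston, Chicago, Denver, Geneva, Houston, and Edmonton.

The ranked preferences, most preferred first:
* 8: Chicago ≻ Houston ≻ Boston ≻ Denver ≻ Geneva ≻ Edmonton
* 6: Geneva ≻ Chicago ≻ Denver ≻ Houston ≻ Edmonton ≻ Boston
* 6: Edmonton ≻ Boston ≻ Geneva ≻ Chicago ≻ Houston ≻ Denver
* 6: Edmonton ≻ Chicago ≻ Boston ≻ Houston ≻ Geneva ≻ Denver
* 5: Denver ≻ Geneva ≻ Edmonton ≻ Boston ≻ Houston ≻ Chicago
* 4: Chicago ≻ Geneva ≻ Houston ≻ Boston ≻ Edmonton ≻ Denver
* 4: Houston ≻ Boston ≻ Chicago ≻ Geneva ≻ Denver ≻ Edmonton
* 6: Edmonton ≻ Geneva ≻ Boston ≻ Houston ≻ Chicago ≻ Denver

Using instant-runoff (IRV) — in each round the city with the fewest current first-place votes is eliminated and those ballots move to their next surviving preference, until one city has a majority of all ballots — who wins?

Edmonton

Round 1: Boston 0, Chicago 12, Denver 5, Geneva 6, Houston 4, Edmonton 18. Boston eliminated.
Round 2: Chicago 12, Denver 5, Geneva 6, Houston 4, Edmonton 18. Houston eliminated.
Round 3: Chicago 16, Denver 5, Geneva 6, Edmonton 18. Denver eliminated.
Round 4: Chicago 16, Geneva 11, Edmonton 18. Geneva eliminated.
Round 5: Chicago 22, Edmonton 23. Edmonton has a majority (≥23).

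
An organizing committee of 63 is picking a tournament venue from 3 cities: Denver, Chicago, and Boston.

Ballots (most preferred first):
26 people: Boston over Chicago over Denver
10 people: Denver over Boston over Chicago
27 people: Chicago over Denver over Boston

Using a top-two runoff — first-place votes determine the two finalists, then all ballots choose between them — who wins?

Round 1 first-place votes: Denver 10, Chicago 27, Boston 26. Chicago and Boston advance.
Runoff: Chicago is ranked above Boston on 27 ballots, Boston above Chicago on 36.

Boston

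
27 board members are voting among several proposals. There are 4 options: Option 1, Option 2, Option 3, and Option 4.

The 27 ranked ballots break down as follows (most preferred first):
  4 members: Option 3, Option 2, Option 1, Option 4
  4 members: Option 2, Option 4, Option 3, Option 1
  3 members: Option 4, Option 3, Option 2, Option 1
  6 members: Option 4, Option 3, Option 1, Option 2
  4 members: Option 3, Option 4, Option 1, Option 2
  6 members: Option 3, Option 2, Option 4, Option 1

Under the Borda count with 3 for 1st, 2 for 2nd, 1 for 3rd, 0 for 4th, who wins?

Option 3

Option 1: 4×1 + 4×0 + 3×0 + 6×1 + 4×1 + 6×0 = 14
Option 2: 4×2 + 4×3 + 3×1 + 6×0 + 4×0 + 6×2 = 35
Option 3: 4×3 + 4×1 + 3×2 + 6×2 + 4×3 + 6×3 = 64
Option 4: 4×0 + 4×2 + 3×3 + 6×3 + 4×2 + 6×1 = 49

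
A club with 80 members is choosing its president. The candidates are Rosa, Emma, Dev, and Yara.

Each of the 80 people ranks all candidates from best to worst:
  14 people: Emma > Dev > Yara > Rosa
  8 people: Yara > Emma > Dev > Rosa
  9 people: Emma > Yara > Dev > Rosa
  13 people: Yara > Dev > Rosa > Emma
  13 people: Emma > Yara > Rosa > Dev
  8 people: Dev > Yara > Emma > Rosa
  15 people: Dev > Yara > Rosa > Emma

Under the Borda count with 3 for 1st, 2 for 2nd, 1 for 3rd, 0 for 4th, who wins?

Rosa: 14×0 + 8×0 + 9×0 + 13×1 + 13×1 + 8×0 + 15×1 = 41
Emma: 14×3 + 8×2 + 9×3 + 13×0 + 13×3 + 8×1 + 15×0 = 132
Dev: 14×2 + 8×1 + 9×1 + 13×2 + 13×0 + 8×3 + 15×3 = 140
Yara: 14×1 + 8×3 + 9×2 + 13×3 + 13×2 + 8×2 + 15×2 = 167

Yara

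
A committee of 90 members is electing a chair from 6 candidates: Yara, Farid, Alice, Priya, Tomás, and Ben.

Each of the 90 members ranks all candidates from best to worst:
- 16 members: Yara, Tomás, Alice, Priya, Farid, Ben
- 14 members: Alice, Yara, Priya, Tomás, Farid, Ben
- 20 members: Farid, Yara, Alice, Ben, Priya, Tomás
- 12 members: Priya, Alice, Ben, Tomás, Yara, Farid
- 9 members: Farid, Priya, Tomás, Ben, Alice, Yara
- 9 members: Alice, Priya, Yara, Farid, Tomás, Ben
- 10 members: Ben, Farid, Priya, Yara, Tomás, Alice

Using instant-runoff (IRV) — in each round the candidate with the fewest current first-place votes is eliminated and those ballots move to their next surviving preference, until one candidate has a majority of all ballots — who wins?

Alice

Round 1: Yara 16, Farid 29, Alice 23, Priya 12, Tomás 0, Ben 10. Tomás eliminated.
Round 2: Yara 16, Farid 29, Alice 23, Priya 12, Ben 10. Ben eliminated.
Round 3: Yara 16, Farid 39, Alice 23, Priya 12. Priya eliminated.
Round 4: Yara 16, Farid 39, Alice 35. Yara eliminated.
Round 5: Farid 39, Alice 51. Alice has a majority (≥46).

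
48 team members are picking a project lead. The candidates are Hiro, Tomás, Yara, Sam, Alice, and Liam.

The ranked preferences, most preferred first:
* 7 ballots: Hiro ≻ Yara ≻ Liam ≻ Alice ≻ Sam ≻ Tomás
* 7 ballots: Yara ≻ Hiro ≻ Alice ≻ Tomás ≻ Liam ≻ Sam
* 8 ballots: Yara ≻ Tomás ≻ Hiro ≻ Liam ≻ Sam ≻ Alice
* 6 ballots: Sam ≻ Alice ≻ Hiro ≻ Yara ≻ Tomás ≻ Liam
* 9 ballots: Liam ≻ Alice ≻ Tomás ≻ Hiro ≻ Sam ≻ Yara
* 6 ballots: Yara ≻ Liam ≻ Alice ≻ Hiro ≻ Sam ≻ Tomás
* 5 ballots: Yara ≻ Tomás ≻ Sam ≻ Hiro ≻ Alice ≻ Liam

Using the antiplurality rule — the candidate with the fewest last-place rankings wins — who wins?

Hiro

Last-place votes: Hiro 0, Tomás 13, Yara 9, Sam 7, Alice 8, Liam 11.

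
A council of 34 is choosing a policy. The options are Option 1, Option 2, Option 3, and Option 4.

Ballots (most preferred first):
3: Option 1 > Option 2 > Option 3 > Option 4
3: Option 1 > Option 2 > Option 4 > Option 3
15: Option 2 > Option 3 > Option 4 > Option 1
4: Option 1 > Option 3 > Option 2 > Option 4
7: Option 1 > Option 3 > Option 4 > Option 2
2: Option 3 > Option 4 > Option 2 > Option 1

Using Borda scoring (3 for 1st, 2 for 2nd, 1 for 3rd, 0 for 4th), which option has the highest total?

Option 2

Option 1: 3×3 + 3×3 + 15×0 + 4×3 + 7×3 + 2×0 = 51
Option 2: 3×2 + 3×2 + 15×3 + 4×1 + 7×0 + 2×1 = 63
Option 3: 3×1 + 3×0 + 15×2 + 4×2 + 7×2 + 2×3 = 61
Option 4: 3×0 + 3×1 + 15×1 + 4×0 + 7×1 + 2×2 = 29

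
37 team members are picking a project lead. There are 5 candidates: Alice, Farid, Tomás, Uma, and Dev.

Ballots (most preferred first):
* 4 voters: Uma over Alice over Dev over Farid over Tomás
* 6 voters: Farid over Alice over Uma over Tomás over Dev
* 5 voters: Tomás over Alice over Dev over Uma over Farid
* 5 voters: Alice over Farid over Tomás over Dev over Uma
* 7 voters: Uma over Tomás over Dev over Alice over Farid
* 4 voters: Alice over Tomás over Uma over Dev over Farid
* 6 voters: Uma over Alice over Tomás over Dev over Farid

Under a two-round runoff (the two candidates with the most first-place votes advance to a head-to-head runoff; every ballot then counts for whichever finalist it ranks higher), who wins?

Alice

Round 1 first-place votes: Alice 9, Farid 6, Tomás 5, Uma 17, Dev 0. Uma and Alice advance.
Runoff: Uma is ranked above Alice on 17 ballots, Alice above Uma on 20.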